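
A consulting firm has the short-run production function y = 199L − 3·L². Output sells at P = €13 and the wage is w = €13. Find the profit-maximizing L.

The marginal product of L is MP_L = 199 − 6L.
A price-taking firm hires until the value of the marginal product equals the wage: P·MP_L = w, so 13·(199 − 6L) = 13.
Then 199 − 6L = 1, giving L = 33.

L* = 33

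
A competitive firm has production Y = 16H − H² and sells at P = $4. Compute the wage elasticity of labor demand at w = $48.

ε = -3

From P·MP_H = w with MP_H = 16 − 2H, labor demand is H(w) = (16 − w/4)/2.
dH/dw = −1/(8) = -0.125.
At w = 48, H = 2, so ε = (dH/dw)·(w/H) = (-0.125)·(48/2) = -3.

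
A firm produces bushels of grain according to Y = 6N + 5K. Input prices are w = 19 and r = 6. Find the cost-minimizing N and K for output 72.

N* = 0, K* = 14.4

The inputs are perfect substitutes, so the firm uses whichever has the lower cost per unit of output.
Cost per unit of output via N is w/6 = 19/6; via K it is r/5 = 1.2. K is cheaper.
Producing Y = 72 with K alone: N = 0, K = 14.4.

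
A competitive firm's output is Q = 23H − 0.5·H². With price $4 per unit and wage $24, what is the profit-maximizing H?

H* = 17

The marginal product of H is MP_H = 23 − H.
A price-taking firm hires until the value of the marginal product equals the wage: P·MP_H = w, so 4·(23 − H) = 24.
Then 23 − H = 6, giving H = 17.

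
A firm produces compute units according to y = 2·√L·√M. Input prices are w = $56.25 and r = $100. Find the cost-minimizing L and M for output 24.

L* = 16, M* = 9

Cost minimization requires the marginal rate of technical substitution to equal the input-price ratio: MP_L/MP_M = w/r.
Here MP_L/MP_M = (1/2)·(M/L)/(1/2) = (M/L). Setting this equal to 56.25/100 = 0.5625 gives M = 0.5625L.
Substituting into y = 24: 2·L^(1/2)·(0.5625L)^(1/2) = 24.
Solving, L = 16 and M = 9.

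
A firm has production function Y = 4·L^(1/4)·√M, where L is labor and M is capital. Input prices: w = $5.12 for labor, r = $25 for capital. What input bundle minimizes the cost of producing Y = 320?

Cost minimization requires the marginal rate of technical substitution to equal the input-price ratio: MP_L/MP_M = w/r.
Here MP_L/MP_M = (1/4)·(M/L)/(1/2) = 0.5·(M/L). Setting this equal to 5.12/25 = 0.2048 gives M = 0.4096L.
Substituting into Y = 320: 4·L^(1/4)·(0.4096L)^(1/2) = 320.
Solving, L = 625 and M = 256.

L* = 625, M* = 256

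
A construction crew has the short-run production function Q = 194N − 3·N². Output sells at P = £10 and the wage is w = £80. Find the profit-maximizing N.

The marginal product of N is MP_N = 194 − 6N.
A price-taking firm hires until the value of the marginal product equals the wage: P·MP_N = w, so 10·(194 − 6N) = 80.
Then 194 − 6N = 8, giving N = 31.

N* = 31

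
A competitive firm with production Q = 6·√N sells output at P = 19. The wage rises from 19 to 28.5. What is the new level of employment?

From P·MP_N = w with MP_N = 3·N^(-1/2), the labor demand is N(w) = (57/w)^(2).
At w = 19: N = 9. At w = 28.5: N = 4.

N* = 4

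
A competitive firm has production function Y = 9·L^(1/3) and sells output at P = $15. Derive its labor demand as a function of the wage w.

L(w) = (45/w)^(3/2)

MP_L = (1/3)·9·L^(-2/3) = 3·L^(-2/3).
Setting P·MP_L = w: 45·L^(-2/3) = w.
Solving for L: L^(-2/3) = w/45, so L = (45/w)^(3/2).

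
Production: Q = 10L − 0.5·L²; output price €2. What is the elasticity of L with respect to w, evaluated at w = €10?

ε = -1

From P·MP_L = w with MP_L = 10 − L, labor demand is L(w) = 10 − w/2.
dL/dw = −1/(2) = -0.5.
At w = 10, L = 5, so ε = (dL/dw)·(w/L) = (-0.5)·(10/5) = -1.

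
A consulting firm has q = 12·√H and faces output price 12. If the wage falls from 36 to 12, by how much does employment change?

From P·MP_H = w with MP_H = 6·H^(-1/2), the labor demand is H(w) = (72/w)^(2).
At w = 36: H = 4. At w = 12: H = 36.
ΔH = 36 − 4 = 32.

ΔH = 32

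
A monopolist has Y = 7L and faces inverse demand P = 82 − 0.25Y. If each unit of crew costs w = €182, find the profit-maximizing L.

L* = 16

Marginal revenue from the inverse demand is MR = 82 − 0.5Y.
The marginal product is MP_L = 7.
A monopolist hires until marginal revenue product equals the wage: MR·MP_L = w.
(82 − 3.5L)·7 = 182, so L = 16.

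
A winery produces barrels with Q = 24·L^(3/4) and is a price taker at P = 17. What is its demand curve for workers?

MP_L = (3/4)·24·L^(-1/4) = 18·L^(-1/4).
Setting P·MP_L = w: 306·L^(-1/4) = w.
Solving for L: L^(-1/4) = w/306, so L = (306/w)^(4).

L(w) = (306/w)^(4)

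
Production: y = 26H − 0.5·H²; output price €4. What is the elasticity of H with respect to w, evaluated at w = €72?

ε = -2.25

From P·MP_H = w with MP_H = 26 − H, labor demand is H(w) = 26 − w/4.
dH/dw = −1/(4) = -0.25.
At w = 72, H = 8, so ε = (dH/dw)·(w/H) = (-0.25)·(72/8) = -2.25.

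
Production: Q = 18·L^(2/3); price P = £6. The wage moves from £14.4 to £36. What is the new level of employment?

L* = 8

From P·MP_L = w with MP_L = 12·L^(-1/3), the labor demand is L(w) = (72/w)^(3).
At w = 14.4: L = 125. At w = 36: L = 8.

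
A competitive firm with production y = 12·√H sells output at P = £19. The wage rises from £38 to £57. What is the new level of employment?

H* = 4

From P·MP_H = w with MP_H = 6·H^(-1/2), the labor demand is H(w) = (114/w)^(2).
At w = 38: H = 9. At w = 57: H = 4.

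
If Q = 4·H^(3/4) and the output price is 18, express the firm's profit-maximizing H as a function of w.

MP_H = (3/4)·4·H^(-1/4) = 3·H^(-1/4).
Setting P·MP_H = w: 54·H^(-1/4) = w.
Solving for H: H^(-1/4) = w/54, so H = (54/w)^(4).

H(w) = 8503056/w^(4)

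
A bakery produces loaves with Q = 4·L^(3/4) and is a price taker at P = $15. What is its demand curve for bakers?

L(w) = 4100625/w^(4)

MP_L = (3/4)·4·L^(-1/4) = 3·L^(-1/4).
Setting P·MP_L = w: 45·L^(-1/4) = w.
Solving for L: L^(-1/4) = w/45, so L = (45/w)^(4).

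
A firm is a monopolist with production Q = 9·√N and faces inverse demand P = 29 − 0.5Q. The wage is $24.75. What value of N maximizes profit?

N* = 4

Marginal revenue from the inverse demand is MR = 29 − Q.
The marginal product is MP_N = 4.5·N^(-1/2).
A monopolist hires until marginal revenue product equals the wage: MR·MP_N = w.
At N, Q = 9·√N. Substituting and solving: (29 − 9·√N)·4.5·N^(-1/2) = 24.75 gives N = 4.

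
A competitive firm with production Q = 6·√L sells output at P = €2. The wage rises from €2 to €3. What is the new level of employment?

From P·MP_L = w with MP_L = 3·L^(-1/2), the labor demand is L(w) = (6/w)^(2).
At w = 2: L = 9. At w = 3: L = 4.

L* = 4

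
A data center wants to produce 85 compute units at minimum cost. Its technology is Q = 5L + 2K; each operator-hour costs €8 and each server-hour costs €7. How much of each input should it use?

The inputs are perfect substitutes, so the firm uses whichever has the lower cost per unit of output.
Cost per unit of output via L is w/5 = 1.6; via K it is r/2 = 3.5. L is cheaper.
Producing Q = 85 with L alone: L = 17, K = 0.

L* = 17, K* = 0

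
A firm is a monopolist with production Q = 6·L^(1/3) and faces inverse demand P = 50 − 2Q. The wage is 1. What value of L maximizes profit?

L* = 8

Marginal revenue from the inverse demand is MR = 50 − 4Q.
The marginal product is MP_L = 2·L^(-2/3).
A monopolist hires until marginal revenue product equals the wage: MR·MP_L = w.
At L, Q = 6·L^(1/3). Substituting and solving: (50 − 24·L^(1/3))·2·L^(-2/3) = 1 gives L = 8.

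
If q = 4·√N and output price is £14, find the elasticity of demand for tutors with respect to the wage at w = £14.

ε = -2

MP_N = (1/2)·4·N^(-1/2), so P·MP_N = w gives 28·N^(-1/2) = w.
Solving, N(w) = (28/w)^(2). This is a constant-elasticity form: N ∝ w^(−2), so ε = −2.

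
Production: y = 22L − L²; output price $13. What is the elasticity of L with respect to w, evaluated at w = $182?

ε = -1.75

From P·MP_L = w with MP_L = 22 − 2L, labor demand is L(w) = (22 − w/13)/2.
dL/dw = −1/(26) = -1/26.
At w = 182, L = 4, so ε = (dL/dw)·(w/L) = (-1/26)·(182/4) = -1.75.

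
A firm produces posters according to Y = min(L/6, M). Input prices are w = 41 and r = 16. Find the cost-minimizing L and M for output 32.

With a fixed-proportions technology, the cost-minimizing bundle uses no slack in either input: L/6 = M = Y.
So L = 6·32 = 192 and M = 32.

L* = 192, M* = 32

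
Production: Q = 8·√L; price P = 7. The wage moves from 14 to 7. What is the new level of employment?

L* = 16

From P·MP_L = w with MP_L = 4·L^(-1/2), the labor demand is L(w) = (28/w)^(2).
At w = 14: L = 4. At w = 7: L = 16.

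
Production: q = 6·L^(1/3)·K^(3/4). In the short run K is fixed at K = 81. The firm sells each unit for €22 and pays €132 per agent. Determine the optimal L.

L* = 27

With K = 81, MP_L = (1/3)·6·L^(-2/3)·81^(3/4) = 54·L^(-2/3).
Profit maximization for a price taker requires P·MP_L = w: 22·54·L^(-2/3) = 132.
So L^(-2/3) = 1/9, which gives L = 27.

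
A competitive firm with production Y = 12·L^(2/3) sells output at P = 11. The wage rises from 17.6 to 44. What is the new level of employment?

From P·MP_L = w with MP_L = 8·L^(-1/3), the labor demand is L(w) = (88/w)^(3).
At w = 17.6: L = 125. At w = 44: L = 8.

L* = 8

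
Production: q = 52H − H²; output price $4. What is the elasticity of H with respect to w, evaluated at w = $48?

From P·MP_H = w with MP_H = 52 − 2H, labor demand is H(w) = (52 − w/4)/2.
dH/dw = −1/(8) = -0.125.
At w = 48, H = 20, so ε = (dH/dw)·(w/H) = (-0.125)·(48/20) = -0.3.

ε = -0.3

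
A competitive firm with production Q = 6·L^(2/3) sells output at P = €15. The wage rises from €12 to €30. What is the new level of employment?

From P·MP_L = w with MP_L = 4·L^(-1/3), the labor demand is L(w) = (60/w)^(3).
At w = 12: L = 125. At w = 30: L = 8.

L* = 8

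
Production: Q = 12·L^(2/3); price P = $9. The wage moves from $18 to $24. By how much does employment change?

From P·MP_L = w with MP_L = 8·L^(-1/3), the labor demand is L(w) = (72/w)^(3).
At w = 18: L = 64. At w = 24: L = 27.
ΔL = 27 − 64 = -37.

ΔL = -37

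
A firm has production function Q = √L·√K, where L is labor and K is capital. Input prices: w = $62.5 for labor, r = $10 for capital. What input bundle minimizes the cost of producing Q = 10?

Cost minimization requires the marginal rate of technical substitution to equal the input-price ratio: MP_L/MP_K = w/r.
Here MP_L/MP_K = (1/2)·(K/L)/(1/2) = (K/L). Setting this equal to 62.5/10 = 6.25 gives K = 6.25L.
Substituting into Q = 10: L^(1/2)·(6.25L)^(1/2) = 10.
Solving, L = 4 and K = 25.

L* = 4, K* = 25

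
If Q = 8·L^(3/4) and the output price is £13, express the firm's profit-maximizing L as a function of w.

MP_L = (3/4)·8·L^(-1/4) = 6·L^(-1/4).
Setting P·MP_L = w: 78·L^(-1/4) = w.
Solving for L: L^(-1/4) = w/78, so L = (78/w)^(4).

L(w) = (78/w)^(4)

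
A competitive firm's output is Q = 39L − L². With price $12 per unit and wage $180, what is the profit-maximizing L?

The marginal product of L is MP_L = 39 − 2L.
A price-taking firm hires until the value of the marginal product equals the wage: P·MP_L = w, so 12·(39 − 2L) = 180.
Then 39 − 2L = 15, giving L = 12.

L* = 12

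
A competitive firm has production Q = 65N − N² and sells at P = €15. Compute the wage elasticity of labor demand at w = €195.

From P·MP_N = w with MP_N = 65 − 2N, labor demand is N(w) = (65 − w/15)/2.
dN/dw = −1/(30) = -1/30.
At w = 195, N = 26, so ε = (dN/dw)·(w/N) = (-1/30)·(195/26) = -0.25.

ε = -0.25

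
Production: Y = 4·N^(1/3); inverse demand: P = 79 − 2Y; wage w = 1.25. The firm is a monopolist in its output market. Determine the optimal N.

Marginal revenue from the inverse demand is MR = 79 − 4Y.
The marginal product is MP_N = (4/3)·N^(-2/3).
A monopolist hires until marginal revenue product equals the wage: MR·MP_N = w.
At N, Y = 4·N^(1/3). Substituting and solving: (79 − 16·N^(1/3))·(4/3)·N^(-2/3) = 1.25 gives N = 64.

N* = 64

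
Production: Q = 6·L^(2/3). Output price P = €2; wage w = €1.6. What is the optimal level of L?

L* = 125

MP_L = (2/3)·6·L^(-1/3) = 4·L^(-1/3).
Profit maximization for a price taker requires P·MP_L = w: 2·4·L^(-1/3) = 1.6.
So L^(-1/3) = 0.2, which gives L = 125.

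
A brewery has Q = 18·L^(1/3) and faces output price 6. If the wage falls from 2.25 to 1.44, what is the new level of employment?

From P·MP_L = w with MP_L = 6·L^(-2/3), the labor demand is L(w) = (36/w)^(3/2).
At w = 2.25: L = 64. At w = 1.44: L = 125.

L* = 125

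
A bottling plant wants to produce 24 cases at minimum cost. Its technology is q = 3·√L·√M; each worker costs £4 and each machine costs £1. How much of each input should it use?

L* = 4, M* = 16

Cost minimization requires the marginal rate of technical substitution to equal the input-price ratio: MP_L/MP_M = w/r.
Here MP_L/MP_M = (1/2)·(M/L)/(1/2) = (M/L). Setting this equal to 4/1 = 4 gives M = 4L.
Substituting into q = 24: 3·L^(1/2)·(4L)^(1/2) = 24.
Solving, L = 4 and M = 16.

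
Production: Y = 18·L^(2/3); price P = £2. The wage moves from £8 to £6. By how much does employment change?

From P·MP_L = w with MP_L = 12·L^(-1/3), the labor demand is L(w) = (24/w)^(3).
At w = 8: L = 27. At w = 6: L = 64.
ΔL = 64 − 27 = 37.

ΔL = 37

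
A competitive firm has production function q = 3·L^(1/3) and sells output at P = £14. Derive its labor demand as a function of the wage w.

MP_L = (1/3)·3·L^(-2/3) = L^(-2/3).
Setting P·MP_L = w: 14·L^(-2/3) = w.
Solving for L: L^(-2/3) = w/14, so L = (14/w)^(3/2).

L(w) = (14/w)^(3/2)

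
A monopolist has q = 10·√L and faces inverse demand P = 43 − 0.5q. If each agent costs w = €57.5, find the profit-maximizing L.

L* = 4

Marginal revenue from the inverse demand is MR = 43 − q.
The marginal product is MP_L = 5·L^(-1/2).
A monopolist hires until marginal revenue product equals the wage: MR·MP_L = w.
At L, q = 10·√L. Substituting and solving: (43 − 10·√L)·5·L^(-1/2) = 57.5 gives L = 4.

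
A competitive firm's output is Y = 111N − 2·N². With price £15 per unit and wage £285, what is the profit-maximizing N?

The marginal product of N is MP_N = 111 − 4N.
A price-taking firm hires until the value of the marginal product equals the wage: P·MP_N = w, so 15·(111 − 4N) = 285.
Then 111 − 4N = 19, giving N = 23.

N* = 23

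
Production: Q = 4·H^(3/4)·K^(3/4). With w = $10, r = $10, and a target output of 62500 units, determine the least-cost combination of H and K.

Cost minimization requires the marginal rate of technical substitution to equal the input-price ratio: MP_H/MP_K = w/r.
Here MP_H/MP_K = (3/4)·(K/H)/(3/4) = (K/H). Setting this equal to 10/10 = 1 gives K = H.
Substituting into Q = 62500: 4·H^(3/4)·(H)^(3/4) = 62500.
Solving, H = 625 and K = 625.

H* = 625, K* = 625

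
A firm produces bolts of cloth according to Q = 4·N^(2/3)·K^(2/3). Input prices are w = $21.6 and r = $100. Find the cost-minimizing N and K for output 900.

Cost minimization requires the marginal rate of technical substitution to equal the input-price ratio: MP_N/MP_K = w/r.
Here MP_N/MP_K = (2/3)·(K/N)/(2/3) = (K/N). Setting this equal to 21.6/100 = 0.216 gives K = 0.216N.
Substituting into Q = 900: 4·N^(2/3)·(0.216N)^(2/3) = 900.
Solving, N = 125 and K = 27.

N* = 125, K* = 27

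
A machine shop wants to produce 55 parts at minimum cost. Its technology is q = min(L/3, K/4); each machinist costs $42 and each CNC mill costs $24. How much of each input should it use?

L* = 165, K* = 220

With a fixed-proportions technology, the cost-minimizing bundle uses no slack in either input: L/3 = K/4 = q.
So L = 3·55 = 165 and K = 4·55 = 220.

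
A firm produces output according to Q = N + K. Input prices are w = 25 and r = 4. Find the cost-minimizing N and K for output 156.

N* = 0, K* = 156

The inputs are perfect substitutes, so the firm uses whichever has the lower cost per unit of output.
Cost per unit of output via N is 25; via K it is 4. K is cheaper.
Producing Q = 156 with K alone: N = 0, K = 156.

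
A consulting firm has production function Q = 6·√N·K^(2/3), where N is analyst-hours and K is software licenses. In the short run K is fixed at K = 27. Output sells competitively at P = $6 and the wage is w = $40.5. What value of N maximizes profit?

N* = 16

With K = 27, MP_N = (1/2)·6·N^(-1/2)·27^(2/3) = 27·N^(-1/2).
Profit maximization for a price taker requires P·MP_N = w: 6·27·N^(-1/2) = 40.5.
So N^(-1/2) = 0.25, which gives N = 16.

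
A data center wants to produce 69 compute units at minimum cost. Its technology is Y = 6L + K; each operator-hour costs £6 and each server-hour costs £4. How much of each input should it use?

The inputs are perfect substitutes, so the firm uses whichever has the lower cost per unit of output.
Cost per unit of output via L is 1; via K it is 4. L is cheaper.
Producing Y = 69 with L alone: L = 11.5, K = 0.

L* = 11.5, K* = 0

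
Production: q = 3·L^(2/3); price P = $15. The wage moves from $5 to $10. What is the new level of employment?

L* = 27

From P·MP_L = w with MP_L = 2·L^(-1/3), the labor demand is L(w) = (30/w)^(3).
At w = 5: L = 216. At w = 10: L = 27.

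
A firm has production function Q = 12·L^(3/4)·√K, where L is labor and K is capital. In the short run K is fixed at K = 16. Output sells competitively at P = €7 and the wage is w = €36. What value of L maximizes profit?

With K = 16, MP_L = (3/4)·12·L^(-1/4)·16^(1/2) = 36·L^(-1/4).
Profit maximization for a price taker requires P·MP_L = w: 7·36·L^(-1/4) = 36.
So L^(-1/4) = 1/7, which gives L = 2401.

L* = 2401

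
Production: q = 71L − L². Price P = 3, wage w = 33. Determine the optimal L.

L* = 30

The marginal product of L is MP_L = 71 − 2L.
A price-taking firm hires until the value of the marginal product equals the wage: P·MP_L = w, so 3·(71 − 2L) = 33.
Then 71 − 2L = 11, giving L = 30.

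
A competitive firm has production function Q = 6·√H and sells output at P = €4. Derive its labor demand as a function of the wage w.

MP_H = (1/2)·6·H^(-1/2) = 3·H^(-1/2).
Setting P·MP_H = w: 12·H^(-1/2) = w.
Solving for H: H^(-1/2) = w/12, so H = (12/w)^(2).

H(w) = 144/w²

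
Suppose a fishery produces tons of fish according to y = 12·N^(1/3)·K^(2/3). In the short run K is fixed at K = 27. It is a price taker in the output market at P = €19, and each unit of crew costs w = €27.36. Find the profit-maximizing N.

N* = 125

With K = 27, MP_N = (1/3)·12·N^(-2/3)·27^(2/3) = 36·N^(-2/3).
Profit maximization for a price taker requires P·MP_N = w: 19·36·N^(-2/3) = 27.36.
So N^(-2/3) = 0.04, which gives N = 125.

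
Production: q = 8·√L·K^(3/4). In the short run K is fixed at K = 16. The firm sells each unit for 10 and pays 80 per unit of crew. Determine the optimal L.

L* = 16

With K = 16, MP_L = (1/2)·8·L^(-1/2)·16^(3/4) = 32·L^(-1/2).
Profit maximization for a price taker requires P·MP_L = w: 10·32·L^(-1/2) = 80.
So L^(-1/2) = 0.25, which gives L = 16.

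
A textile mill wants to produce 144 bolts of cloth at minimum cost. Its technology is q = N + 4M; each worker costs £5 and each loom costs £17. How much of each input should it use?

The inputs are perfect substitutes, so the firm uses whichever has the lower cost per unit of output.
Cost per unit of output via N is 5; via M it is 4.25. M is cheaper.
Producing q = 144 with M alone: N = 0, M = 36.

N* = 0, M* = 36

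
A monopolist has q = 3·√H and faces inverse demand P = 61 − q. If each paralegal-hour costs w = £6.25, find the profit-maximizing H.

H* = 36

Marginal revenue from the inverse demand is MR = 61 − 2q.
The marginal product is MP_H = 1.5·H^(-1/2).
A monopolist hires until marginal revenue product equals the wage: MR·MP_H = w.
At H, q = 3·√H. Substituting and solving: (61 − 6·√H)·1.5·H^(-1/2) = 6.25 gives H = 36.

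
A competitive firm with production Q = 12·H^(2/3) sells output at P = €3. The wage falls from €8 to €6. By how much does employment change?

ΔH = 37

From P·MP_H = w with MP_H = 8·H^(-1/3), the labor demand is H(w) = (24/w)^(3).
At w = 8: H = 27. At w = 6: H = 64.
ΔH = 64 − 27 = 37.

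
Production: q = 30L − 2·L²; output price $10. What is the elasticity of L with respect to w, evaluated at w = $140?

ε = -0.875

From P·MP_L = w with MP_L = 30 − 4L, labor demand is L(w) = (30 − w/10)/4.
dL/dw = −1/(40) = -0.025.
At w = 140, L = 4, so ε = (dL/dw)·(w/L) = (-0.025)·(140/4) = -0.875.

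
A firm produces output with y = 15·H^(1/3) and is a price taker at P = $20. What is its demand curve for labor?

MP_H = (1/3)·15·H^(-2/3) = 5·H^(-2/3).
Setting P·MP_H = w: 100·H^(-2/3) = w.
Solving for H: H^(-2/3) = w/100, so H = (100/w)^(3/2).

H(w) = (100/w)^(3/2)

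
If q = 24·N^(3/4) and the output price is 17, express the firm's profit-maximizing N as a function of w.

MP_N = (3/4)·24·N^(-1/4) = 18·N^(-1/4).
Setting P·MP_N = w: 306·N^(-1/4) = w.
Solving for N: N^(-1/4) = w/306, so N = (306/w)^(4).

N(w) = (306/w)^(4)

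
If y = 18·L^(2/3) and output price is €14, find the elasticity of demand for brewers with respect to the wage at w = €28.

ε = -3

MP_L = (2/3)·18·L^(-1/3), so P·MP_L = w gives 168·L^(-1/3) = w.
Solving, L(w) = (168/w)^(3). This is a constant-elasticity form: L ∝ w^(−3), so ε = −3.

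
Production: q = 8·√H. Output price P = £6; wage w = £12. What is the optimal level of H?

H* = 4

MP_H = (1/2)·8·H^(-1/2) = 4·H^(-1/2).
Profit maximization for a price taker requires P·MP_H = w: 6·4·H^(-1/2) = 12.
So H^(-1/2) = 0.5, which gives H = 4.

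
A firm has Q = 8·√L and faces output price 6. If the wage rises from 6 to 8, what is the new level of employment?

From P·MP_L = w with MP_L = 4·L^(-1/2), the labor demand is L(w) = (24/w)^(2).
At w = 6: L = 16. At w = 8: L = 9.

L* = 9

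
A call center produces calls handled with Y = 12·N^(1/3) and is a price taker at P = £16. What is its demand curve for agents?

N(w) = (64/w)^(3/2)

MP_N = (1/3)·12·N^(-2/3) = 4·N^(-2/3).
Setting P·MP_N = w: 64·N^(-2/3) = w.
Solving for N: N^(-2/3) = w/64, so N = (64/w)^(3/2).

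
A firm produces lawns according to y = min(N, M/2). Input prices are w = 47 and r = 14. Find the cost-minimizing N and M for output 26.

With a fixed-proportions technology, the cost-minimizing bundle uses no slack in either input: N = M/2 = y.
So N = 26 and M = 2·26 = 52.

N* = 26, M* = 52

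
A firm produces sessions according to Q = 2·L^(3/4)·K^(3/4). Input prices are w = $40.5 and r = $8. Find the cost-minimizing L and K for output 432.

L* = 16, K* = 81

Cost minimization requires the marginal rate of technical substitution to equal the input-price ratio: MP_L/MP_K = w/r.
Here MP_L/MP_K = (3/4)·(K/L)/(3/4) = (K/L). Setting this equal to 40.5/8 = 5.0625 gives K = 5.0625L.
Substituting into Q = 432: 2·L^(3/4)·(5.0625L)^(3/4) = 432.
Solving, L = 16 and K = 81.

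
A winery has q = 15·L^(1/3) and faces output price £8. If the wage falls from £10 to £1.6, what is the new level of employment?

From P·MP_L = w with MP_L = 5·L^(-2/3), the labor demand is L(w) = (40/w)^(3/2).
At w = 10: L = 8. At w = 1.6: L = 125.

L* = 125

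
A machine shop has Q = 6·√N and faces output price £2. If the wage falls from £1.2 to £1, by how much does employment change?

From P·MP_N = w with MP_N = 3·N^(-1/2), the labor demand is N(w) = (6/w)^(2).
At w = 1.2: N = 25. At w = 1: N = 36.
ΔN = 36 − 25 = 11.

ΔN = 11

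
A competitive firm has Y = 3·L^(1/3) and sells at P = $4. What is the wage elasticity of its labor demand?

ε = -1.5

MP_L = (1/3)·3·L^(-2/3), so P·MP_L = w gives 4·L^(-2/3) = w.
Solving, L(w) = (4/w)^(3/2). This is a constant-elasticity form: L ∝ w^(−3/2), so ε = −3/2.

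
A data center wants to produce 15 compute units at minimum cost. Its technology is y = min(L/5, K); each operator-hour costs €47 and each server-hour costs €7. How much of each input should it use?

L* = 75, K* = 15

With a fixed-proportions technology, the cost-minimizing bundle uses no slack in either input: L/5 = K = y.
So L = 5·15 = 75 and K = 15.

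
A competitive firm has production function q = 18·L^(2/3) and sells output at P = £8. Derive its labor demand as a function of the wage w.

MP_L = (2/3)·18·L^(-1/3) = 12·L^(-1/3).
Setting P·MP_L = w: 96·L^(-1/3) = w.
Solving for L: L^(-1/3) = w/96, so L = (96/w)^(3).

L(w) = 884736/w³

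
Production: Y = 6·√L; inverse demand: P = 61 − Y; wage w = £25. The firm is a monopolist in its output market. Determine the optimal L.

L* = 9

Marginal revenue from the inverse demand is MR = 61 − 2Y.
The marginal product is MP_L = 3·L^(-1/2).
A monopolist hires until marginal revenue product equals the wage: MR·MP_L = w.
At L, Y = 6·√L. Substituting and solving: (61 − 12·√L)·3·L^(-1/2) = 25 gives L = 9.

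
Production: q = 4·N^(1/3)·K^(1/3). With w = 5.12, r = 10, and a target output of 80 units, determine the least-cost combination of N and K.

N* = 125, K* = 64

Cost minimization requires the marginal rate of technical substitution to equal the input-price ratio: MP_N/MP_K = w/r.
Here MP_N/MP_K = (1/3)·(K/N)/(1/3) = (K/N). Setting this equal to 5.12/10 = 0.512 gives K = 0.512N.
Substituting into q = 80: 4·N^(1/3)·(0.512N)^(1/3) = 80.
Solving, N = 125 and K = 64.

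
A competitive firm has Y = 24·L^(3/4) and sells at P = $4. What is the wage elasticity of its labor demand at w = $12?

ε = -4

MP_L = (3/4)·24·L^(-1/4), so P·MP_L = w gives 72·L^(-1/4) = w.
Solving, L(w) = (72/w)^(4). This is a constant-elasticity form: L ∝ w^(−4), so ε = −4.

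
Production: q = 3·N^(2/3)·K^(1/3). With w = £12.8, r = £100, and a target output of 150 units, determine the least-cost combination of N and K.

N* = 125, K* = 8

Cost minimization requires the marginal rate of technical substitution to equal the input-price ratio: MP_N/MP_K = w/r.
Here MP_N/MP_K = (2/3)·(K/N)/(1/3) = 2·(K/N). Setting this equal to 12.8/100 = 0.128 gives K = 0.064N.
Substituting into q = 150: 3·N^(2/3)·(0.064N)^(1/3) = 150.
Solving, N = 125 and K = 8.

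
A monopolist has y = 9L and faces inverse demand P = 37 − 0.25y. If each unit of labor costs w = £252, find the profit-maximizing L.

L* = 2

Marginal revenue from the inverse demand is MR = 37 − 0.5y.
The marginal product is MP_L = 9.
A monopolist hires until marginal revenue product equals the wage: MR·MP_L = w.
(37 − 4.5L)·9 = 252, so L = 2.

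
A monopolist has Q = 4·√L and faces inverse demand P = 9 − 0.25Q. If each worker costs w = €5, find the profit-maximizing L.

Marginal revenue from the inverse demand is MR = 9 − 0.5Q.
The marginal product is MP_L = 2·L^(-1/2).
A monopolist hires until marginal revenue product equals the wage: MR·MP_L = w.
At L, Q = 4·√L. Substituting and solving: (9 − 2·√L)·2·L^(-1/2) = 5 gives L = 4.

L* = 4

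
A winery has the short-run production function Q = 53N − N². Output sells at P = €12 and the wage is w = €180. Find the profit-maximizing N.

N* = 19

The marginal product of N is MP_N = 53 − 2N.
A price-taking firm hires until the value of the marginal product equals the wage: P·MP_N = w, so 12·(53 − 2N) = 180.
Then 53 − 2N = 15, giving N = 19.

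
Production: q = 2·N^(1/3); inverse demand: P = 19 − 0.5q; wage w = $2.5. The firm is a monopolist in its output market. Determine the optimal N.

Marginal revenue from the inverse demand is MR = 19 − q.
The marginal product is MP_N = (2/3)·N^(-2/3).
A monopolist hires until marginal revenue product equals the wage: MR·MP_N = w.
At N, q = 2·N^(1/3). Substituting and solving: (19 − 2·N^(1/3))·(2/3)·N^(-2/3) = 2.5 gives N = 8.

N* = 8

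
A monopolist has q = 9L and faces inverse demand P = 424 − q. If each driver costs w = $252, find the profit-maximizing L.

L* = 22

Marginal revenue from the inverse demand is MR = 424 − 2q.
The marginal product is MP_L = 9.
A monopolist hires until marginal revenue product equals the wage: MR·MP_L = w.
(424 − 18L)·9 = 252, so L = 22.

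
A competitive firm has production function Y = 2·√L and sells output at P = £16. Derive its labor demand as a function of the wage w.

MP_L = (1/2)·2·L^(-1/2) = L^(-1/2).
Setting P·MP_L = w: 16·L^(-1/2) = w.
Solving for L: L^(-1/2) = w/16, so L = (16/w)^(2).

L(w) = 256/w²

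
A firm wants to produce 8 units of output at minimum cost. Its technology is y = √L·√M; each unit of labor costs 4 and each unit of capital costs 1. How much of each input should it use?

Cost minimization requires the marginal rate of technical substitution to equal the input-price ratio: MP_L/MP_M = w/r.
Here MP_L/MP_M = (1/2)·(M/L)/(1/2) = (M/L). Setting this equal to 4/1 = 4 gives M = 4L.
Substituting into y = 8: L^(1/2)·(4L)^(1/2) = 8.
Solving, L = 4 and M = 16.

L* = 4, M* = 16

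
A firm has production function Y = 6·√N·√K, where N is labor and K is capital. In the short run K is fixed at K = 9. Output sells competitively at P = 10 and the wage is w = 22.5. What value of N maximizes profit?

With K = 9, MP_N = (1/2)·6·N^(-1/2)·9^(1/2) = 9·N^(-1/2).
Profit maximization for a price taker requires P·MP_N = w: 10·9·N^(-1/2) = 22.5.
So N^(-1/2) = 0.25, which gives N = 16.

N* = 16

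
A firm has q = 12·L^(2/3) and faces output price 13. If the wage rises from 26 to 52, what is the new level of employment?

L* = 8

From P·MP_L = w with MP_L = 8·L^(-1/3), the labor demand is L(w) = (104/w)^(3).
At w = 26: L = 64. At w = 52: L = 8.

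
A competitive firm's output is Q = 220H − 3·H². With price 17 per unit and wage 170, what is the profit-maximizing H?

H* = 35

The marginal product of H is MP_H = 220 − 6H.
A price-taking firm hires until the value of the marginal product equals the wage: P·MP_H = w, so 17·(220 − 6H) = 170.
Then 220 − 6H = 10, giving H = 35.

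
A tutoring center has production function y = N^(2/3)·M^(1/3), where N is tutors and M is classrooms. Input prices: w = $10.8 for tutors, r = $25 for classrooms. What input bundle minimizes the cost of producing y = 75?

N* = 125, M* = 27

Cost minimization requires the marginal rate of technical substitution to equal the input-price ratio: MP_N/MP_M = w/r.
Here MP_N/MP_M = (2/3)·(M/N)/(1/3) = 2·(M/N). Setting this equal to 10.8/25 = 0.432 gives M = 0.216N.
Substituting into y = 75: N^(2/3)·(0.216N)^(1/3) = 75.
Solving, N = 125 and M = 27.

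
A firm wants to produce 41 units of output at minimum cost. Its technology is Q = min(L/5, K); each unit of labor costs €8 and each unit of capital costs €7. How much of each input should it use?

With a fixed-proportions technology, the cost-minimizing bundle uses no slack in either input: L/5 = K = Q.
So L = 5·41 = 205 and K = 41.

L* = 205, K* = 41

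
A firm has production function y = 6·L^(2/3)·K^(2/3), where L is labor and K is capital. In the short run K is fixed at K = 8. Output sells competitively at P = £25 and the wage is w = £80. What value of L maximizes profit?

With K = 8, MP_L = (2/3)·6·L^(-1/3)·8^(2/3) = 16·L^(-1/3).
Profit maximization for a price taker requires P·MP_L = w: 25·16·L^(-1/3) = 80.
So L^(-1/3) = 0.2, which gives L = 125.

L* = 125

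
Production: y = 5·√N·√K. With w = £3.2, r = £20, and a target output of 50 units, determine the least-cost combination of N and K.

Cost minimization requires the marginal rate of technical substitution to equal the input-price ratio: MP_N/MP_K = w/r.
Here MP_N/MP_K = (1/2)·(K/N)/(1/2) = (K/N). Setting this equal to 3.2/20 = 0.16 gives K = 0.16N.
Substituting into y = 50: 5·N^(1/2)·(0.16N)^(1/2) = 50.
Solving, N = 25 and K = 4.

N* = 25, K* = 4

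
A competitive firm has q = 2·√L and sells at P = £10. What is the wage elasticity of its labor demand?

ε = -2

MP_L = (1/2)·2·L^(-1/2), so P·MP_L = w gives 10·L^(-1/2) = w.
Solving, L(w) = (10/w)^(2). This is a constant-elasticity form: L ∝ w^(−2), so ε = −2.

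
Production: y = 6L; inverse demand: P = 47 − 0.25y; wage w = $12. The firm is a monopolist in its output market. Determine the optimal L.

L* = 15

Marginal revenue from the inverse demand is MR = 47 − 0.5y.
The marginal product is MP_L = 6.
A monopolist hires until marginal revenue product equals the wage: MR·MP_L = w.
(47 − 3L)·6 = 12, so L = 15.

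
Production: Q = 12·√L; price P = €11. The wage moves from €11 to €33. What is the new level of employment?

From P·MP_L = w with MP_L = 6·L^(-1/2), the labor demand is L(w) = (66/w)^(2).
At w = 11: L = 36. At w = 33: L = 4.

L* = 4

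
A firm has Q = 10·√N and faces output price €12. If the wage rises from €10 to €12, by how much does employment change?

ΔN = -11

From P·MP_N = w with MP_N = 5·N^(-1/2), the labor demand is N(w) = (60/w)^(2).
At w = 10: N = 36. At w = 12: N = 25.
ΔN = 25 − 36 = -11.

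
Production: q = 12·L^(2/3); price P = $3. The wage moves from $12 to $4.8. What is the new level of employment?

From P·MP_L = w with MP_L = 8·L^(-1/3), the labor demand is L(w) = (24/w)^(3).
At w = 12: L = 8. At w = 4.8: L = 125.

L* = 125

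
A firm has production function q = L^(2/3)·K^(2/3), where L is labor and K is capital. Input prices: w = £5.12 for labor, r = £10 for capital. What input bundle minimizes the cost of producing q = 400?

Cost minimization requires the marginal rate of technical substitution to equal the input-price ratio: MP_L/MP_K = w/r.
Here MP_L/MP_K = (2/3)·(K/L)/(2/3) = (K/L). Setting this equal to 5.12/10 = 0.512 gives K = 0.512L.
Substituting into q = 400: L^(2/3)·(0.512L)^(2/3) = 400.
Solving, L = 125 and K = 64.

L* = 125, K* = 64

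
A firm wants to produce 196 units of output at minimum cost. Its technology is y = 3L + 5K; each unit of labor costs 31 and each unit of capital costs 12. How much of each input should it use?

L* = 0, K* = 39.2

The inputs are perfect substitutes, so the firm uses whichever has the lower cost per unit of output.
Cost per unit of output via L is w/3 = 31/3; via K it is r/5 = 2.4. K is cheaper.
Producing y = 196 with K alone: L = 0, K = 39.2.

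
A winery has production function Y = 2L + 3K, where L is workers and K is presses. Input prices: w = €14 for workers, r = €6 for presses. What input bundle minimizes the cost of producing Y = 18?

L* = 0, K* = 6

The inputs are perfect substitutes, so the firm uses whichever has the lower cost per unit of output.
Cost per unit of output via L is w/2 = 7; via K it is r/3 = 2. K is cheaper.
Producing Y = 18 with K alone: L = 0, K = 6.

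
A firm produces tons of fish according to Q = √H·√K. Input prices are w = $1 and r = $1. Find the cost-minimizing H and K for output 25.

Cost minimization requires the marginal rate of technical substitution to equal the input-price ratio: MP_H/MP_K = w/r.
Here MP_H/MP_K = (1/2)·(K/H)/(1/2) = (K/H). Setting this equal to 1/1 = 1 gives K = H.
Substituting into Q = 25: H^(1/2)·(H)^(1/2) = 25.
Solving, H = 25 and K = 25.

H* = 25, K* = 25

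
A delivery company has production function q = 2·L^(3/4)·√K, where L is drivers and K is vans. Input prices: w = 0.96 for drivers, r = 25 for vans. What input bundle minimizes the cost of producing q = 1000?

L* = 625, K* = 16

Cost minimization requires the marginal rate of technical substitution to equal the input-price ratio: MP_L/MP_K = w/r.
Here MP_L/MP_K = (3/4)·(K/L)/(1/2) = 1.5·(K/L). Setting this equal to 0.96/25 = 0.0384 gives K = 0.0256L.
Substituting into q = 1000: 2·L^(3/4)·(0.0256L)^(1/2) = 1000.
Solving, L = 625 and K = 16.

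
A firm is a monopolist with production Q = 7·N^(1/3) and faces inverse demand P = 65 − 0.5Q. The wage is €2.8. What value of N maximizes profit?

Marginal revenue from the inverse demand is MR = 65 − Q.
The marginal product is MP_N = (7/3)·N^(-2/3).
A monopolist hires until marginal revenue product equals the wage: MR·MP_N = w.
At N, Q = 7·N^(1/3). Substituting and solving: (65 − 7·N^(1/3))·(7/3)·N^(-2/3) = 2.8 gives N = 125.

N* = 125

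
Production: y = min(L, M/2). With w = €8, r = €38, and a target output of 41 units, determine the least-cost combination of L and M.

L* = 41, M* = 82

With a fixed-proportions technology, the cost-minimizing bundle uses no slack in either input: L = M/2 = y.
So L = 41 and M = 2·41 = 82.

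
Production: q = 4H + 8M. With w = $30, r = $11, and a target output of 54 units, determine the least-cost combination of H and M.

The inputs are perfect substitutes, so the firm uses whichever has the lower cost per unit of output.
Cost per unit of output via H is w/4 = 7.5; via M it is r/8 = 1.375. M is cheaper.
Producing q = 54 with M alone: H = 0, M = 6.75.

H* = 0, M* = 6.75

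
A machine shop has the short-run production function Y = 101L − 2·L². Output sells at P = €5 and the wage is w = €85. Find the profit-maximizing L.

L* = 21

The marginal product of L is MP_L = 101 − 4L.
A price-taking firm hires until the value of the marginal product equals the wage: P·MP_L = w, so 5·(101 − 4L) = 85.
Then 101 − 4L = 17, giving L = 21.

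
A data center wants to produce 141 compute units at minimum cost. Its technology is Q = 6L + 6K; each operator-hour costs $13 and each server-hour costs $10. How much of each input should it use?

L* = 0, K* = 23.5

The inputs are perfect substitutes, so the firm uses whichever has the lower cost per unit of output.
Cost per unit of output via L is w/6 = 13/6; via K it is r/6 = 5/3. K is cheaper.
Producing Q = 141 with K alone: L = 0, K = 23.5.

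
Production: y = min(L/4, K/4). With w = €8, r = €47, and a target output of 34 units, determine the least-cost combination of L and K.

L* = 136, K* = 136

With a fixed-proportions technology, the cost-minimizing bundle uses no slack in either input: L/4 = K/4 = y.
So L = 4·34 = 136 and K = 4·34 = 136.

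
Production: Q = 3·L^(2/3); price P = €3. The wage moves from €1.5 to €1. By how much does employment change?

From P·MP_L = w with MP_L = 2·L^(-1/3), the labor demand is L(w) = (6/w)^(3).
At w = 1.5: L = 64. At w = 1: L = 216.
ΔL = 216 − 64 = 152.

ΔL = 152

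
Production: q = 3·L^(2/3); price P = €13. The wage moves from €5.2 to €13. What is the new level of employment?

L* = 8

From P·MP_L = w with MP_L = 2·L^(-1/3), the labor demand is L(w) = (26/w)^(3).
At w = 5.2: L = 125. At w = 13: L = 8.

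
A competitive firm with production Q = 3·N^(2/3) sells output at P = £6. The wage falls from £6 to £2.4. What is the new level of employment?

N* = 125

From P·MP_N = w with MP_N = 2·N^(-1/3), the labor demand is N(w) = (12/w)^(3).
At w = 6: N = 8. At w = 2.4: N = 125.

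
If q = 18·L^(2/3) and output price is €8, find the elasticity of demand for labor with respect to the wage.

MP_L = (2/3)·18·L^(-1/3), so P·MP_L = w gives 96·L^(-1/3) = w.
Solving, L(w) = (96/w)^(3). This is a constant-elasticity form: L ∝ w^(−3), so ε = −3.

ε = -3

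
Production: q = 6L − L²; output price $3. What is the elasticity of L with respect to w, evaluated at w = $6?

From P·MP_L = w with MP_L = 6 − 2L, labor demand is L(w) = (6 − w/3)/2.
dL/dw = −1/(6) = -1/6.
At w = 6, L = 2, so ε = (dL/dw)·(w/L) = (-1/6)·(6/2) = -0.5.

ε = -0.5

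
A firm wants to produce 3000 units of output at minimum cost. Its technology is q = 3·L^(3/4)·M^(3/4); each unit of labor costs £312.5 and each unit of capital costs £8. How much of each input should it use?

Cost minimization requires the marginal rate of technical substitution to equal the input-price ratio: MP_L/MP_M = w/r.
Here MP_L/MP_M = (3/4)·(M/L)/(3/4) = (M/L). Setting this equal to 312.5/8 = 39.0625 gives M = 39.0625L.
Substituting into q = 3000: 3·L^(3/4)·(39.0625L)^(3/4) = 3000.
Solving, L = 16 and M = 625.

L* = 16, M* = 625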